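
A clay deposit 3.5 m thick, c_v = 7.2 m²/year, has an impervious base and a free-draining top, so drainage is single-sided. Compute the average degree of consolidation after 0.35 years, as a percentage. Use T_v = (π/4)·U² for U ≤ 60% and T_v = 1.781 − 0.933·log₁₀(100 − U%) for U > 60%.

Drainage path length: H_d = H = 3.5 m (single drainage).
T_v = c_v·t/H_d² = 7.2×0.35/3.5² = 0.20571.
T_v = 0.20571 corresponds to the U ≤ 60% branch:
U = √(4T_v/π) = 0.5118

U ≈ 51.2 %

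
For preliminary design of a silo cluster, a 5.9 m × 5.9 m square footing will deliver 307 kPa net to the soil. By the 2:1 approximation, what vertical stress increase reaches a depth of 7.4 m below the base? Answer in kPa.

By the 2:1 method the load spreads at 1 horizontal : 2 vertical, so at depth z the loaded area has grown by z in each plan dimension:
Δσ = qBL/((B+z)(L+z)) = 307×5.9×5.9/((5.9+7.4)(5.9+7.4)) = 60.414 kPa

Δσ_z ≈ 60.4 kPa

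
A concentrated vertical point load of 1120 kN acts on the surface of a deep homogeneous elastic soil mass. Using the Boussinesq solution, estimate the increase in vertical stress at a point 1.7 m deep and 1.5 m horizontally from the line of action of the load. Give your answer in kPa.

Boussinesq vertical stress below a point load on an elastic half-space:
Δσ_z = 3P/(2πz²) · [1 + (r/z)²]^(−5/2)
r/z = 1.5/1.7 = 0.88235; [1+(r/z)²]^(−5/2) = 0.23705.
Δσ_z = 3×1120/(2π×1.7²) × 0.23705 = 185.04 × 0.23705 = 43.86 kPa

Δσ_z ≈ 43.9 kPa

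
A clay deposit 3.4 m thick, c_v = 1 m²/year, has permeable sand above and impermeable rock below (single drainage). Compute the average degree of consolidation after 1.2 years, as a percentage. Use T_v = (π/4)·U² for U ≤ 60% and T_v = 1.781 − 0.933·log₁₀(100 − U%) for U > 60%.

Drainage path length: H_d = H = 3.4 m (single drainage).
T_v = c_v·t/H_d² = 1×1.2/3.4² = 0.10381.
T_v = 0.10381 corresponds to the U ≤ 60% branch:
U = √(4T_v/π) = 0.3636

U ≈ 36.4 %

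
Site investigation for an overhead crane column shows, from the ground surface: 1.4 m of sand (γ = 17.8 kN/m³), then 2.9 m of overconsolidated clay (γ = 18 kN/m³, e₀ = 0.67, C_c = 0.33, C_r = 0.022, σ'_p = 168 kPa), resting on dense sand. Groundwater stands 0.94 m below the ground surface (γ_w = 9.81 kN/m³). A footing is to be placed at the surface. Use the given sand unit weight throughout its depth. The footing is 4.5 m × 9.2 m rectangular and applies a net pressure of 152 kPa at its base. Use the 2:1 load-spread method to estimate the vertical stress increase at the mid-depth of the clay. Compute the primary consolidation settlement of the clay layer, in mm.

Mid-depth of clay below the ground surface: z = 1.4 + 2.9/2 = 2.85 m.
Total vertical stress at mid-clay: σ_v = 17.8×1.4 + 18×1.45 = 51.02 kPa.
Pore pressure: u = 9.81×(2.85 − 0.94) = 18.737 kPa.
Initial effective stress: σ'_0 = σ_v − u = 51.02 − 18.737 = 32.283 kPa.
Stress increase at mid-clay by the 2:1 spreading method:
Δσ = qBL/((B+z)(L+z)) = 152×4.5×9.2/((4.5+2.85)(9.2+2.85)) = 71.051 kPa
Final effective stress: σ'_f = 32.283 + 71.051 = 103.33 kPa.
σ'_f = 103.33 ≤ σ'_p = 168 kPa, so the clay remains overconsolidated and only the recompression index applies:
S_c = C_r·H/(1+e₀)·log₁₀(σ'_f/σ'_0) = 0.022×2.9/1.67×log₁₀(103.33/32.283)
    = 0.038203 × 0.50525 = 0.0193 m

S_c ≈ 19.3 mm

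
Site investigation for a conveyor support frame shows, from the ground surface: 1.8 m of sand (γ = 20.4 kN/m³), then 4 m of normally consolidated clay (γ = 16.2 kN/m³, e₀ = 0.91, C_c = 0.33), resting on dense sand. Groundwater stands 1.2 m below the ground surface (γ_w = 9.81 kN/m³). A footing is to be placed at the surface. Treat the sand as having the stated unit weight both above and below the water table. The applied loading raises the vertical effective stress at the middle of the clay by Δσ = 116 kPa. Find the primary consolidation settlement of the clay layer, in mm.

Mid-depth of clay below the ground surface: z = 1.8 + 4/2 = 3.8 m.
Total vertical stress at mid-clay: σ_v = 20.4×1.8 + 16.2×2 = 69.12 kPa.
Pore pressure: u = 9.81×(3.8 − 1.2) = 25.506 kPa.
Initial effective stress: σ'_0 = σ_v − u = 69.12 − 25.506 = 43.614 kPa.
Final effective stress: σ'_f = σ'_0 + Δσ = 43.614 + 116 = 159.61 kPa.
Normally consolidated clay, so the full stress increment lies on the virgin compression line:
S_c = C_c·H/(1+e₀)·log₁₀(σ'_f/σ'_0) = 0.33×4/(1+0.91)×log₁₀(159.61/43.614)
    = 0.6911 × 0.56343 = 0.3894 m

S_c ≈ 389 mm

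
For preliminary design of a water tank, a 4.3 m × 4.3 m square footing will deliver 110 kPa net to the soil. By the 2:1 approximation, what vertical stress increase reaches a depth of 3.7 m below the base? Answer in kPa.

By the 2:1 method the load spreads at 1 horizontal : 2 vertical, so at depth z the loaded area has grown by z in each plan dimension:
Δσ = qBL/((B+z)(L+z)) = 110×4.3×4.3/((4.3+3.7)(4.3+3.7)) = 31.78 kPa

Δσ_z ≈ 31.8 kPa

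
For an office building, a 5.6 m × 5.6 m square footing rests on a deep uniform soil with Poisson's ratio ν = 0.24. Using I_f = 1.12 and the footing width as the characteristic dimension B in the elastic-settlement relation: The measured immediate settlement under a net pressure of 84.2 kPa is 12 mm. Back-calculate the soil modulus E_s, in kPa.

E_s ≈ 41500 kPa

S_e = q·B·(1−ν²)/E_s · I_f  ⇒  E_s = q·B·(1−ν²)·I_f / S_e.
E_s = 84.2 × 5.6 × 0.9424 × 1.12 / 0.012 = 41470 kPa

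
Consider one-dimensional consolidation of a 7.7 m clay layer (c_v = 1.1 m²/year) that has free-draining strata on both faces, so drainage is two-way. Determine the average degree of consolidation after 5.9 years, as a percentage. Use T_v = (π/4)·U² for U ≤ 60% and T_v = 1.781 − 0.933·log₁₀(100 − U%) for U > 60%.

U ≈ 72.5 %

Drainage path length: H_d = H/2 = 3.85 m (double drainage).
T_v = c_v·t/H_d² = 1.1×5.9/3.85² = 0.43785.
T_v = 0.43785 corresponds to the U > 60% branch:
U = 1 − 10^((1.781 − T_v)/0.933)/100 = 0.7248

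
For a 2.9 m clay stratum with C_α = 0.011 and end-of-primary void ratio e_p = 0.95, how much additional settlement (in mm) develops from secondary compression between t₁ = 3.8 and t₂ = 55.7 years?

Secondary compression: S_s = C_α·H/(1+e_p)·log₁₀(t₂/t₁)
S_s = 0.011×2.9/(1+0.95)×log₁₀(55.7/3.8)
    = 0.01636 × 1.166 = 0.01908 m

S_s ≈ 19.1 mm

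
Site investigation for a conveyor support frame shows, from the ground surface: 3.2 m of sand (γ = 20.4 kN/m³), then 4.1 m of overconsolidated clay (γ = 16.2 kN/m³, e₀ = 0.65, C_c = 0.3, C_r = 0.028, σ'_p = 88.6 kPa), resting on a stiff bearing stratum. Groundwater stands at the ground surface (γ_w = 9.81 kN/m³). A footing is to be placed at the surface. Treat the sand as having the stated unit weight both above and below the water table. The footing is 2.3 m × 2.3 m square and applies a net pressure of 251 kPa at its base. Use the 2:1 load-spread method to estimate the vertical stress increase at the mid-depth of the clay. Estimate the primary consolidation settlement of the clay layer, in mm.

Mid-depth of clay below the ground surface: z = 3.2 + 4.1/2 = 5.25 m.
Total vertical stress at mid-clay: σ_v = 20.4×3.2 + 16.2×2.05 = 98.49 kPa.
Pore pressure: u = 9.81×(5.25 − 0) = 51.503 kPa.
Initial effective stress: σ'_0 = σ_v − u = 98.49 − 51.503 = 46.987 kPa.
Stress increase at mid-clay by the 2:1 spreading method:
Δσ = qBL/((B+z)(L+z)) = 251×2.3×2.3/((2.3+5.25)(2.3+5.25)) = 23.294 kPa
Final effective stress: σ'_f = 46.987 + 23.294 = 70.281 kPa.
σ'_f = 70.281 ≤ σ'_p = 88.6 kPa, so the clay remains overconsolidated and only the recompression index applies:
S_c = C_r·H/(1+e₀)·log₁₀(σ'_f/σ'_0) = 0.028×4.1/1.65×log₁₀(70.281/46.987)
    = 0.069574 × 0.17486 = 0.01217 m

S_c ≈ 12.2 mm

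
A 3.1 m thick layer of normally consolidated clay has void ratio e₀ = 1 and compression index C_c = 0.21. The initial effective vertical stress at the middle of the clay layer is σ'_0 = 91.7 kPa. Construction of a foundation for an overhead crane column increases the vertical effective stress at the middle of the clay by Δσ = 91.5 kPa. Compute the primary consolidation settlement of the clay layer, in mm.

S_c ≈ 97.8 mm

Final effective stress: σ'_f = σ'_0 + Δσ = 91.7 + 91.5 = 183.2 kPa.
Normally consolidated clay, so the full stress increment lies on the virgin compression line:
S_c = C_c·H/(1+e₀)·log₁₀(σ'_f/σ'_0) = 0.21×3.1/(1+1)×log₁₀(183.2/91.7)
    = 0.3255 × 0.30056 = 0.09783 m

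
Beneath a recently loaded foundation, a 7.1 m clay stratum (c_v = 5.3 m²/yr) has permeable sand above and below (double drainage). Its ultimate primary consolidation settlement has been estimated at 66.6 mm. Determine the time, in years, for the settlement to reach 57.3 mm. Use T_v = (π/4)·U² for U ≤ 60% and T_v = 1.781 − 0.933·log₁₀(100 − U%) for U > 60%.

t ≈ 1.69 years

Drainage path length: H_d = H/2 = 3.55 m (double drainage).
U = S(t)/S_ult = 57.3/66.6 = 0.8604.
U > 60%: T_v = 1.781 − 0.933·log₁₀(100 − 86.036) = 0.71271.
t = T_v·H_d²/c_v = 0.71271×3.55²/5.3 = 1.695 years.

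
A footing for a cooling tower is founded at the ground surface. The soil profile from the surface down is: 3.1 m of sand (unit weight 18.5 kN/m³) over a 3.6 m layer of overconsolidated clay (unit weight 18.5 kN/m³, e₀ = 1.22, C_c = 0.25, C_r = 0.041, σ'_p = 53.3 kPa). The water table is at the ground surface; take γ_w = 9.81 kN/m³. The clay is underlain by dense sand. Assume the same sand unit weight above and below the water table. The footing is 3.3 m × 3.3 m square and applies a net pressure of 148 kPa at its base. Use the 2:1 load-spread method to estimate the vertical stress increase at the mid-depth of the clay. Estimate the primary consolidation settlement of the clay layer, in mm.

Mid-depth of clay below the ground surface: z = 3.1 + 3.6/2 = 4.9 m.
Total vertical stress at mid-clay: σ_v = 18.5×3.1 + 18.5×1.8 = 90.65 kPa.
Pore pressure: u = 9.81×(4.9 − 0) = 48.069 kPa.
Initial effective stress: σ'_0 = σ_v − u = 90.65 − 48.069 = 42.581 kPa.
Stress increase at mid-clay by the 2:1 spreading method:
Δσ = qBL/((B+z)(L+z)) = 148×3.3×3.3/((3.3+4.9)(3.3+4.9)) = 23.97 kPa
Final effective stress: σ'_f = 42.581 + 23.97 = 66.551 kPa.
σ'_f = 66.551 > σ'_p = 53.3 kPa, so the stress path crosses the preconsolidation pressure — recompression up to σ'_p, then virgin compression beyond:
S_c = H/(1+e₀)·[C_r·log₁₀(σ'_p/σ'_0) + C_c·log₁₀(σ'_f/σ'_p)]
    = 3.6/2.22 × [0.041×log₁₀(53.3/42.581) + 0.25×log₁₀(66.551/53.3)]
    = 1.6216 × [0.003998 + 0.024107] = 0.04558 m

S_c ≈ 45.6 mm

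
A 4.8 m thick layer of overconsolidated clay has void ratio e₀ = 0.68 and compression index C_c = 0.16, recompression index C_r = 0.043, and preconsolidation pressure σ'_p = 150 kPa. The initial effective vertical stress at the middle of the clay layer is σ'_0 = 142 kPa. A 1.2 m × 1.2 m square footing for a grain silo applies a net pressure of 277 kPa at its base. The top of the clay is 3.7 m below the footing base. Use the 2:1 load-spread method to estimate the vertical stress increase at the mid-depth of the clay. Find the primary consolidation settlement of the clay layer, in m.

Mid-depth of clay below the footing base: z = 3.7 + 4.8/2 = 6.1 m.
Stress increase at mid-clay by the 2:1 spreading method:
Δσ = qBL/((B+z)(L+z)) = 277×1.2×1.2/((1.2+6.1)(1.2+6.1)) = 7.4851 kPa
Final effective stress: σ'_f = 142 + 7.4851 = 149.49 kPa.
σ'_f = 149.49 ≤ σ'_p = 150 kPa, so the clay remains overconsolidated and only the recompression index applies:
S_c = C_r·H/(1+e₀)·log₁₀(σ'_f/σ'_0) = 0.043×4.8/1.68×log₁₀(149.49/142)
    = 0.12286 × 0.022324 = 0.002743 m

S_c ≈ 0.00274 m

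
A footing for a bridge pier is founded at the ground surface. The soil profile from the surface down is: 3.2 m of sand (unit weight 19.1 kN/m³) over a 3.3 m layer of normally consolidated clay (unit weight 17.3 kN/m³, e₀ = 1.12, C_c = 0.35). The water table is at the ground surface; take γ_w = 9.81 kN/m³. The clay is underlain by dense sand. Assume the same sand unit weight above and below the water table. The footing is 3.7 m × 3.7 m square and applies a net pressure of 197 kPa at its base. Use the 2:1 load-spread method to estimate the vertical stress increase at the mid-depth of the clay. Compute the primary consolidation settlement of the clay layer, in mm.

Mid-depth of clay below the ground surface: z = 3.2 + 3.3/2 = 4.85 m.
Total vertical stress at mid-clay: σ_v = 19.1×3.2 + 17.3×1.65 = 89.665 kPa.
Pore pressure: u = 9.81×(4.85 − 0) = 47.578 kPa.
Initial effective stress: σ'_0 = σ_v − u = 89.665 − 47.578 = 42.087 kPa.
Stress increase at mid-clay by the 2:1 spreading method:
Δσ = qBL/((B+z)(L+z)) = 197×3.7×3.7/((3.7+4.85)(3.7+4.85)) = 36.892 kPa
Final effective stress: σ'_f = σ'_0 + Δσ = 42.087 + 36.892 = 78.979 kPa.
Normally consolidated clay, so the full stress increment lies on the virgin compression line:
S_c = C_c·H/(1+e₀)·log₁₀(σ'_f/σ'_0) = 0.35×3.3/(1+1.12)×log₁₀(78.979/42.087)
    = 0.54481 × 0.27336 = 0.1489 m

S_c ≈ 149 mm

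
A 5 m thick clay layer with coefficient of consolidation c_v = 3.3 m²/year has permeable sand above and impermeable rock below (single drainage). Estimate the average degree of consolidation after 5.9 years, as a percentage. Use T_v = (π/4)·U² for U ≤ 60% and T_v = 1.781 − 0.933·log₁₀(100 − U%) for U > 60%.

Drainage path length: H_d = H = 5 m (single drainage).
T_v = c_v·t/H_d² = 3.3×5.9/5² = 0.7788.
T_v = 0.7788 corresponds to the U > 60% branch:
U = 1 − 10^((1.781 − T_v)/0.933)/100 = 0.8814

U ≈ 88.1 %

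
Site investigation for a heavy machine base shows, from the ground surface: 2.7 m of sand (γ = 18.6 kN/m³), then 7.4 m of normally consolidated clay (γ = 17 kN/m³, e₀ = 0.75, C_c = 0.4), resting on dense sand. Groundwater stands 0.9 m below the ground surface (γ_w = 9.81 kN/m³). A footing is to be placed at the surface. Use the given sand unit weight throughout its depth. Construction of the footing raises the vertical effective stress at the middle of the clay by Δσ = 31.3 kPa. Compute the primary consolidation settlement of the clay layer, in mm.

S_c ≈ 312 mm

Mid-depth of clay below the ground surface: z = 2.7 + 7.4/2 = 6.4 m.
Total vertical stress at mid-clay: σ_v = 18.6×2.7 + 17×3.7 = 113.12 kPa.
Pore pressure: u = 9.81×(6.4 − 0.9) = 53.955 kPa.
Initial effective stress: σ'_0 = σ_v − u = 113.12 − 53.955 = 59.165 kPa.
Final effective stress: σ'_f = σ'_0 + Δσ = 59.165 + 31.3 = 90.465 kPa.
Normally consolidated clay, so the full stress increment lies on the virgin compression line:
S_c = C_c·H/(1+e₀)·log₁₀(σ'_f/σ'_0) = 0.4×7.4/(1+0.75)×log₁₀(90.465/59.165)
    = 1.6914 × 0.18442 = 0.3119 m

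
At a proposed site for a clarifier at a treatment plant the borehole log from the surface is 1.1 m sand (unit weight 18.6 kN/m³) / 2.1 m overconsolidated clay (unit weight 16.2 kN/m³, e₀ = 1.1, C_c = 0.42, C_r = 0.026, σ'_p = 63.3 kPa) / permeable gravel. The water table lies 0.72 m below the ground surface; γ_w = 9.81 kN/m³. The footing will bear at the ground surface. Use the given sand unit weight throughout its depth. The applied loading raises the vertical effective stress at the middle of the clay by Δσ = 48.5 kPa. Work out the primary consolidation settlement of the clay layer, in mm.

Mid-depth of clay below the ground surface: z = 1.1 + 2.1/2 = 2.15 m.
Total vertical stress at mid-clay: σ_v = 18.6×1.1 + 16.2×1.05 = 37.47 kPa.
Pore pressure: u = 9.81×(2.15 − 0.72) = 14.028 kPa.
Initial effective stress: σ'_0 = σ_v − u = 37.47 − 14.028 = 23.442 kPa.
Final effective stress: σ'_f = 23.442 + 48.5 = 71.942 kPa.
σ'_f = 71.942 > σ'_p = 63.3 kPa, so the stress path crosses the preconsolidation pressure — recompression up to σ'_p, then virgin compression beyond:
S_c = H/(1+e₀)·[C_r·log₁₀(σ'_p/σ'_0) + C_c·log₁₀(σ'_f/σ'_p)]
    = 2.1/2.1 × [0.026×log₁₀(63.3/23.442) + 0.42×log₁₀(71.942/63.3)]
    = 1 × [0.011217 + 0.023343] = 0.03456 m

S_c ≈ 34.6 mm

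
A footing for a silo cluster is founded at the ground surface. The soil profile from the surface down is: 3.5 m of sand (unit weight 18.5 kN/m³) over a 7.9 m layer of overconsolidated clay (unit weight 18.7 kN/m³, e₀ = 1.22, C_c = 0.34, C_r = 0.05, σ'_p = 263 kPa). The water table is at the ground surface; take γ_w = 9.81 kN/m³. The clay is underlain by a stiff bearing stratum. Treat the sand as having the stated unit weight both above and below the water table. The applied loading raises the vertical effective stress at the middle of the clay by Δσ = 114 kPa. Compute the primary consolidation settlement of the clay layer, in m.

Mid-depth of clay below the ground surface: z = 3.5 + 7.9/2 = 7.45 m.
Total vertical stress at mid-clay: σ_v = 18.5×3.5 + 18.7×3.95 = 138.62 kPa.
Pore pressure: u = 9.81×(7.45 − 0) = 73.085 kPa.
Initial effective stress: σ'_0 = σ_v − u = 138.62 − 73.085 = 65.535 kPa.
Final effective stress: σ'_f = 65.535 + 114 = 179.53 kPa.
σ'_f = 179.53 ≤ σ'_p = 263 kPa, so the clay remains overconsolidated and only the recompression index applies:
S_c = C_r·H/(1+e₀)·log₁₀(σ'_f/σ'_0) = 0.05×7.9/2.22×log₁₀(179.53/65.535)
    = 0.17793 × 0.43766 = 0.07787 m

S_c ≈ 0.0779 m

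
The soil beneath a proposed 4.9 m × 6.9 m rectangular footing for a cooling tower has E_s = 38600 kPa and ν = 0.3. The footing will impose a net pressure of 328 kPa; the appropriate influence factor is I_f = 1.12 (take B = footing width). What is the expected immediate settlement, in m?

Immediate (elastic) settlement: S_e = q·B·(1−ν²)/E_s · I_f.
S_e = 328 × 4.9 × (1 − 0.3²) / 38600 × 1.12
    = 328 × 4.9 × 0.91 / 38600 × 1.12
    = 0.04244 m

S_e ≈ 0.0424 m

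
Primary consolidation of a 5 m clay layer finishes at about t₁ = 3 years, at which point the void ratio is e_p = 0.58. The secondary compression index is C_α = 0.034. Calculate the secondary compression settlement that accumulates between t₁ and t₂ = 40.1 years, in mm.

Secondary compression: S_s = C_α·H/(1+e_p)·log₁₀(t₂/t₁)
S_s = 0.034×5/(1+0.58)×log₁₀(40.1/3)
    = 0.1076 × 1.126 = 0.1212 m

S_s ≈ 121 mm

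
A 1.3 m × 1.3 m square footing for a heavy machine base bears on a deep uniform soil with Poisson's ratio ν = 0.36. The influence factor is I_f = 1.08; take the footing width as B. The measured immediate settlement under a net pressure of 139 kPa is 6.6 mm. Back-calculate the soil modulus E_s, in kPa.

E_s ≈ 25700 kPa

S_e = q·B·(1−ν²)/E_s · I_f  ⇒  E_s = q·B·(1−ν²)·I_f / S_e.
E_s = 139 × 1.3 × 0.8704 × 1.08 / 0.0066 = 25740 kPa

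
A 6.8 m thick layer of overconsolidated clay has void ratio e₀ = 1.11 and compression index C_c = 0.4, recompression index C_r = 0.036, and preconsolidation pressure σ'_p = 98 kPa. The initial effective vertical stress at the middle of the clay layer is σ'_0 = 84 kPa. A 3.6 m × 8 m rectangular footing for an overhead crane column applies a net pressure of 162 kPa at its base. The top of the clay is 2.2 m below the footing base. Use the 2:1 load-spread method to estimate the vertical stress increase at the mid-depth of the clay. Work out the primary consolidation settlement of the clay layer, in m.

S_c ≈ 0.127 m

Mid-depth of clay below the footing base: z = 2.2 + 6.8/2 = 5.6 m.
Stress increase at mid-clay by the 2:1 spreading method:
Δσ = qBL/((B+z)(L+z)) = 162×3.6×8/((3.6+5.6)(8+5.6)) = 37.289 kPa
Final effective stress: σ'_f = 84 + 37.289 = 121.29 kPa.
σ'_f = 121.29 > σ'_p = 98 kPa, so the stress path crosses the preconsolidation pressure — recompression up to σ'_p, then virgin compression beyond:
S_c = H/(1+e₀)·[C_r·log₁₀(σ'_p/σ'_0) + C_c·log₁₀(σ'_f/σ'_p)]
    = 6.8/2.11 × [0.036×log₁₀(98/84) + 0.4×log₁₀(121.29/98)]
    = 3.2227 × [0.0024101 + 0.03704] = 0.1271 m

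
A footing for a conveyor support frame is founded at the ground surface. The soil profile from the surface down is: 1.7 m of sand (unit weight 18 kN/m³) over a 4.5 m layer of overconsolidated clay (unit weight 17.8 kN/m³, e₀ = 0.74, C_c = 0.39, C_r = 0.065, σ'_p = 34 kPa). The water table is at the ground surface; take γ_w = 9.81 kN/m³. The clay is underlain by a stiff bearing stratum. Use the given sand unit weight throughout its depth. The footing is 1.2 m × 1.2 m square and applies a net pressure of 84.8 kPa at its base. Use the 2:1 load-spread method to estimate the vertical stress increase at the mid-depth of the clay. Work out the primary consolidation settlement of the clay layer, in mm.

S_c ≈ 35.8 mm

Mid-depth of clay below the ground surface: z = 1.7 + 4.5/2 = 3.95 m.
Total vertical stress at mid-clay: σ_v = 18×1.7 + 17.8×2.25 = 70.65 kPa.
Pore pressure: u = 9.81×(3.95 − 0) = 38.75 kPa.
Initial effective stress: σ'_0 = σ_v − u = 70.65 − 38.75 = 31.9 kPa.
Stress increase at mid-clay by the 2:1 spreading method:
Δσ = qBL/((B+z)(L+z)) = 84.8×1.2×1.2/((1.2+3.95)(1.2+3.95)) = 4.6041 kPa
Final effective stress: σ'_f = 31.9 + 4.6041 = 36.504 kPa.
σ'_f = 36.504 > σ'_p = 34 kPa, so the stress path crosses the preconsolidation pressure — recompression up to σ'_p, then virgin compression beyond:
S_c = H/(1+e₀)·[C_r·log₁₀(σ'_p/σ'_0) + C_c·log₁₀(σ'_f/σ'_p)]
    = 4.5/1.74 × [0.065×log₁₀(34/31.9) + 0.39×log₁₀(36.504/34)]
    = 2.5862 × [0.0017997 + 0.012036] = 0.03578 m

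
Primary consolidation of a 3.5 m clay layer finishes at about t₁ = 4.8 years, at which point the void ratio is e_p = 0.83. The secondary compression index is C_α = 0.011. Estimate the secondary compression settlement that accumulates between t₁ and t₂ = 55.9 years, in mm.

S_s ≈ 22.4 mm

Secondary compression: S_s = C_α·H/(1+e_p)·log₁₀(t₂/t₁)
S_s = 0.011×3.5/(1+0.83)×log₁₀(55.9/4.8)
    = 0.02104 × 1.066 = 0.02243 m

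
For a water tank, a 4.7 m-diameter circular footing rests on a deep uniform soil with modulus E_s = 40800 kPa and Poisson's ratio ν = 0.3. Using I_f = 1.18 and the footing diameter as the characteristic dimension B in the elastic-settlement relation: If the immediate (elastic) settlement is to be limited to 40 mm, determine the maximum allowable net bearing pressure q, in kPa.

S_e = q·B·(1−ν²)/E_s · I_f  ⇒  q = S_e·E_s / (B·(1−ν²)·I_f).
q = 0.04 × 40800 / (4.7 × 0.91 × 1.18) = 323.4 kPa

q ≈ 323 kPa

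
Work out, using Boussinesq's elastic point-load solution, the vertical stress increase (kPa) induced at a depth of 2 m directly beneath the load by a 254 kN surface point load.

Δσ_z ≈ 30.3 kPa

Boussinesq vertical stress below a point load on an elastic half-space:
Δσ_z = 3P/(2πz²) · [1 + (r/z)²]^(−5/2)
r/z = 0/2 = 0; [1+(r/z)²]^(−5/2) = 1.
Δσ_z = 3×254/(2π×2²) × 1 = 30.319 × 1 = 30.32 kPa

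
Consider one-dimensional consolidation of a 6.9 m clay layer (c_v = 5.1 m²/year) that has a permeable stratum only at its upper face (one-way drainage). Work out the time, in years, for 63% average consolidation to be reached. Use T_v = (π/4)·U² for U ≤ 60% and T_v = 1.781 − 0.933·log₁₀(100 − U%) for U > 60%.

Drainage path length: H_d = H = 6.9 m (single drainage).
U > 60%: T_v = 1.781 − 0.933·log₁₀(100 − 63) = 0.31787.
t = T_v·H_d²/c_v = 0.31787×6.9²/5.1 = 2.967 years.

t ≈ 2.97 years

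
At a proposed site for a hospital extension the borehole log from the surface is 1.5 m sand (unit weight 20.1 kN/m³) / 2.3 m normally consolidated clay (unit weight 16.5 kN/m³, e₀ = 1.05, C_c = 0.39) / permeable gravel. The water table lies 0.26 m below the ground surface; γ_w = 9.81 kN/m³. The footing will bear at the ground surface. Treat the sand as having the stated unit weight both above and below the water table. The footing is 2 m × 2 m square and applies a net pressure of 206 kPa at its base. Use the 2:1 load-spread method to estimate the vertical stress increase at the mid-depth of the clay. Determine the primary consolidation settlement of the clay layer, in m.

S_c ≈ 0.173 m

Mid-depth of clay below the ground surface: z = 1.5 + 2.3/2 = 2.65 m.
Total vertical stress at mid-clay: σ_v = 20.1×1.5 + 16.5×1.15 = 49.125 kPa.
Pore pressure: u = 9.81×(2.65 − 0.26) = 23.446 kPa.
Initial effective stress: σ'_0 = σ_v − u = 49.125 − 23.446 = 25.679 kPa.
Stress increase at mid-clay by the 2:1 spreading method:
Δσ = qBL/((B+z)(L+z)) = 206×2×2/((2+2.65)(2+2.65)) = 38.108 kPa
Final effective stress: σ'_f = σ'_0 + Δσ = 25.679 + 38.108 = 63.787 kPa.
Normally consolidated clay, so the full stress increment lies on the virgin compression line:
S_c = C_c·H/(1+e₀)·log₁₀(σ'_f/σ'_0) = 0.39×2.3/(1+1.05)×log₁₀(63.787/25.679)
    = 0.43756 × 0.39515 = 0.1729 m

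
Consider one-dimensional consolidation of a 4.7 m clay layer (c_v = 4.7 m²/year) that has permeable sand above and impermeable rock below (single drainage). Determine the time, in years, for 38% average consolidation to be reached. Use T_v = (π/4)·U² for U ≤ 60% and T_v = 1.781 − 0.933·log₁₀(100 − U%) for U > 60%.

t ≈ 0.533 years

Drainage path length: H_d = H = 4.7 m (single drainage).
U ≤ 60%: T_v = (π/4)·U² = (π/4)×0.38² = 0.11341.
t = T_v·H_d²/c_v = 0.11341×4.7²/4.7 = 0.533 years.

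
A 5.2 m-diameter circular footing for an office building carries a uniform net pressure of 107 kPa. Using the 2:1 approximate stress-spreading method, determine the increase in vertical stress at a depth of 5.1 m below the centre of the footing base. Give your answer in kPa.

Δσ_z ≈ 27.3 kPa

By the 2:1 method the load spreads at 1 horizontal : 2 vertical, so at depth z the loaded area has grown by z in each plan dimension:
Δσ ≈ qD²/(D+z)² = 107×5.2²/(5.2+5.1)² = 27.272 kPa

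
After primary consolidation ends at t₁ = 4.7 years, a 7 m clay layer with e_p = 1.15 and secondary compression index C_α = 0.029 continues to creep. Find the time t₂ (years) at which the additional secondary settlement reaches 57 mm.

S_s = C_α·H/(1+e_p)·log₁₀(t₂/t₁) ⇒ log₁₀(t₂/t₁) = S_s·(1+e_p)/(C_α·H).
log₁₀(t₂/t₁) = 0.057 × (1+1.15) / (0.029×7) = 0.6037
t₂ = t₁ × 10^0.6037 = 4.7 × 4.015 = 18.87 years

t₂ ≈ 18.9 years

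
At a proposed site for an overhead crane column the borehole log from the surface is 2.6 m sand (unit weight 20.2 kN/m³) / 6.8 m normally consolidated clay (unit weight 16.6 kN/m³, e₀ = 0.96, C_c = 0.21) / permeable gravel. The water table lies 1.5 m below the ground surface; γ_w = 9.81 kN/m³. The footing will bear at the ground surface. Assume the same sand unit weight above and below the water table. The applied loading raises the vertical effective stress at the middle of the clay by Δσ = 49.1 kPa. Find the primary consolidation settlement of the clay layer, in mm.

Mid-depth of clay below the ground surface: z = 2.6 + 6.8/2 = 6 m.
Total vertical stress at mid-clay: σ_v = 20.2×2.6 + 16.6×3.4 = 108.96 kPa.
Pore pressure: u = 9.81×(6 − 1.5) = 44.145 kPa.
Initial effective stress: σ'_0 = σ_v − u = 108.96 − 44.145 = 64.815 kPa.
Final effective stress: σ'_f = σ'_0 + Δσ = 64.815 + 49.1 = 113.91 kPa.
Normally consolidated clay, so the full stress increment lies on the virgin compression line:
S_c = C_c·H/(1+e₀)·log₁₀(σ'_f/σ'_0) = 0.21×6.8/(1+0.96)×log₁₀(113.91/64.815)
    = 0.72857 × 0.24489 = 0.1784 m

S_c ≈ 178 mm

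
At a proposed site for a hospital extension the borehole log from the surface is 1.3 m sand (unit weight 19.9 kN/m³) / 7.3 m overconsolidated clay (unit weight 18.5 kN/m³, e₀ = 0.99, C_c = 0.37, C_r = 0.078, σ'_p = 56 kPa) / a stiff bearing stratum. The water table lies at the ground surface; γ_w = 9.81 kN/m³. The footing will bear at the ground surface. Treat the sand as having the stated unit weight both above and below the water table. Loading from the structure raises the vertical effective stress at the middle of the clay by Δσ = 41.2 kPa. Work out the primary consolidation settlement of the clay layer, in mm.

Mid-depth of clay below the ground surface: z = 1.3 + 7.3/2 = 4.95 m.
Total vertical stress at mid-clay: σ_v = 19.9×1.3 + 18.5×3.65 = 93.395 kPa.
Pore pressure: u = 9.81×(4.95 − 0) = 48.56 kPa.
Initial effective stress: σ'_0 = σ_v − u = 93.395 − 48.56 = 44.835 kPa.
Final effective stress: σ'_f = 44.835 + 41.2 = 86.035 kPa.
σ'_f = 86.035 > σ'_p = 56 kPa, so the stress path crosses the preconsolidation pressure — recompression up to σ'_p, then virgin compression beyond:
S_c = H/(1+e₀)·[C_r·log₁₀(σ'_p/σ'_0) + C_c·log₁₀(σ'_f/σ'_p)]
    = 7.3/1.99 × [0.078×log₁₀(56/44.835) + 0.37×log₁₀(86.035/56)]
    = 3.6683 × [0.0075325 + 0.069] = 0.2807 m

S_c ≈ 281 mm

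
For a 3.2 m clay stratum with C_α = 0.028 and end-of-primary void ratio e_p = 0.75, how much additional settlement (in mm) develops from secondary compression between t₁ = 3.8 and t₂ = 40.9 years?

S_s ≈ 52.8 mm

Secondary compression: S_s = C_α·H/(1+e_p)·log₁₀(t₂/t₁)
S_s = 0.028×3.2/(1+0.75)×log₁₀(40.9/3.8)
    = 0.0512 × 1.032 = 0.05284 m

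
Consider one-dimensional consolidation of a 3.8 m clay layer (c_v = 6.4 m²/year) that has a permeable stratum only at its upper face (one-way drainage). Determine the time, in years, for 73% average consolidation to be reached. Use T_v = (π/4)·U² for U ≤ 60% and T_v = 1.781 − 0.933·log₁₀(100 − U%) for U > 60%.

t ≈ 1.01 years

Drainage path length: H_d = H = 3.8 m (single drainage).
U > 60%: T_v = 1.781 − 0.933·log₁₀(100 − 73) = 0.44554.
t = T_v·H_d²/c_v = 0.44554×3.8²/6.4 = 1.005 years.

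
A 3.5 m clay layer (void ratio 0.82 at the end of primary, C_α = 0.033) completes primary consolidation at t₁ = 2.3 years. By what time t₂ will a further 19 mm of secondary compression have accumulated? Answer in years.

S_s = C_α·H/(1+e_p)·log₁₀(t₂/t₁) ⇒ log₁₀(t₂/t₁) = S_s·(1+e_p)/(C_α·H).
log₁₀(t₂/t₁) = 0.019 × (1+0.82) / (0.033×3.5) = 0.2994
t₂ = t₁ × 10^0.2994 = 2.3 × 1.992 = 4.583 years

t₂ ≈ 4.58 years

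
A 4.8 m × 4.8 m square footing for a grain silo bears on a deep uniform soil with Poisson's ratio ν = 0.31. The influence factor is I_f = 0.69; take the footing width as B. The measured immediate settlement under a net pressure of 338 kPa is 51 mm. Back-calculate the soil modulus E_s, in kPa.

E_s ≈ 19800 kPa

S_e = q·B·(1−ν²)/E_s · I_f  ⇒  E_s = q·B·(1−ν²)·I_f / S_e.
E_s = 338 × 4.8 × 0.9039 × 0.69 / 0.051 = 19840 kPa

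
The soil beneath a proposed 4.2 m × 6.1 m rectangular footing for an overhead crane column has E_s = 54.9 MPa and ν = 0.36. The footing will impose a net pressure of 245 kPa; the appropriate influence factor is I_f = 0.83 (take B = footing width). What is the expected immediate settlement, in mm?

S_e ≈ 13.5 mm

Immediate (elastic) settlement: S_e = q·B·(1−ν²)/E_s · I_f.
E_s = 54.9 MPa = 54900 kPa.
S_e = 245 × 4.2 × (1 − 0.36²) / 54900 × 0.83
    = 245 × 4.2 × 0.8704 / 54900 × 0.83
    = 0.01354 m = 13.54 mm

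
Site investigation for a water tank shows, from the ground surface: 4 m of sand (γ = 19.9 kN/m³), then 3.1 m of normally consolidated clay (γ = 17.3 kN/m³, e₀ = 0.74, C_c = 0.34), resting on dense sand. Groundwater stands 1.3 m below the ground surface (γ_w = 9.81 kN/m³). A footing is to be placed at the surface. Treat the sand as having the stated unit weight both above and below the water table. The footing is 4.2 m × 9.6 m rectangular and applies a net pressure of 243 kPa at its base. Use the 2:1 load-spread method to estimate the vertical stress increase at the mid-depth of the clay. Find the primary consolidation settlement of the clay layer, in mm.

S_c ≈ 186 mm

Mid-depth of clay below the ground surface: z = 4 + 3.1/2 = 5.55 m.
Total vertical stress at mid-clay: σ_v = 19.9×4 + 17.3×1.55 = 106.41 kPa.
Pore pressure: u = 9.81×(5.55 − 1.3) = 41.693 kPa.
Initial effective stress: σ'_0 = σ_v − u = 106.41 − 41.693 = 64.717 kPa.
Stress increase at mid-clay by the 2:1 spreading method:
Δσ = qBL/((B+z)(L+z)) = 243×4.2×9.6/((4.2+5.55)(9.6+5.55)) = 66.33 kPa
Final effective stress: σ'_f = σ'_0 + Δσ = 64.717 + 66.33 = 131.05 kPa.
Normally consolidated clay, so the full stress increment lies on the virgin compression line:
S_c = C_c·H/(1+e₀)·log₁₀(σ'_f/σ'_0) = 0.34×3.1/(1+0.74)×log₁₀(131.05/64.717)
    = 0.60575 × 0.30642 = 0.1856 m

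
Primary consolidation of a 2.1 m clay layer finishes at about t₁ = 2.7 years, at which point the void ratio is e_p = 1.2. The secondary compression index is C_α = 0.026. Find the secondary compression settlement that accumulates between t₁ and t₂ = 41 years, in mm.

Secondary compression: S_s = C_α·H/(1+e_p)·log₁₀(t₂/t₁)
S_s = 0.026×2.1/(1+1.2)×log₁₀(41/2.7)
    = 0.02482 × 1.181 = 0.02932 m

S_s ≈ 29.3 mm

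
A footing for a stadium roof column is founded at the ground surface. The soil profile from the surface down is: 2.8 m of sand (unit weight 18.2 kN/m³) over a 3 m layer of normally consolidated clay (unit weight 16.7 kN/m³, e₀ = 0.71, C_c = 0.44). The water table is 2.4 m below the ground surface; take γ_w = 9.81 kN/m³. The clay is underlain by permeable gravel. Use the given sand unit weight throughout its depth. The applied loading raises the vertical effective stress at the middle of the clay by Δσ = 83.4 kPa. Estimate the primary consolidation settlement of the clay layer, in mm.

Mid-depth of clay below the ground surface: z = 2.8 + 3/2 = 4.3 m.
Total vertical stress at mid-clay: σ_v = 18.2×2.8 + 16.7×1.5 = 76.01 kPa.
Pore pressure: u = 9.81×(4.3 − 2.4) = 18.639 kPa.
Initial effective stress: σ'_0 = σ_v − u = 76.01 − 18.639 = 57.371 kPa.
Final effective stress: σ'_f = σ'_0 + Δσ = 57.371 + 83.4 = 140.77 kPa.
Normally consolidated clay, so the full stress increment lies on the virgin compression line:
S_c = C_c·H/(1+e₀)·log₁₀(σ'_f/σ'_0) = 0.44×3/(1+0.71)×log₁₀(140.77/57.371)
    = 0.77193 × 0.38982 = 0.3009 m

S_c ≈ 301 mm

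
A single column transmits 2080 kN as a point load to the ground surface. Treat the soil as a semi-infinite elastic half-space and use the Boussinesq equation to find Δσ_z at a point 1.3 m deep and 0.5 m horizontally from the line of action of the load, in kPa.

Boussinesq vertical stress below a point load on an elastic half-space:
Δσ_z = 3P/(2πz²) · [1 + (r/z)²]^(−5/2)
r/z = 0.5/1.3 = 0.38462; [1+(r/z)²]^(−5/2) = 0.70829.
Δσ_z = 3×2080/(2π×1.3²) × 0.70829 = 587.65 × 0.70829 = 416.2 kPa

Δσ_z ≈ 416 kPa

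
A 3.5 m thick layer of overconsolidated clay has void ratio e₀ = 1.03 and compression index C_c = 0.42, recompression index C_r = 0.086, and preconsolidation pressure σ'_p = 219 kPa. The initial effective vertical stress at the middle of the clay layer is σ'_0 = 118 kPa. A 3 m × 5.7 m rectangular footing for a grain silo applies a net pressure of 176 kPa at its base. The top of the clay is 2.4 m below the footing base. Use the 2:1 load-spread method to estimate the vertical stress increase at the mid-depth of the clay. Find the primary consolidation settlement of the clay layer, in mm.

Mid-depth of clay below the footing base: z = 2.4 + 3.5/2 = 4.15 m.
Stress increase at mid-clay by the 2:1 spreading method:
Δσ = qBL/((B+z)(L+z)) = 176×3×5.7/((3+4.15)(5.7+4.15)) = 42.733 kPa
Final effective stress: σ'_f = 118 + 42.733 = 160.73 kPa.
σ'_f = 160.73 ≤ σ'_p = 219 kPa, so the clay remains overconsolidated and only the recompression index applies:
S_c = C_r·H/(1+e₀)·log₁₀(σ'_f/σ'_0) = 0.086×3.5/2.03×log₁₀(160.73/118)
    = 0.14827 × 0.13421 = 0.0199 m

S_c ≈ 19.9 mm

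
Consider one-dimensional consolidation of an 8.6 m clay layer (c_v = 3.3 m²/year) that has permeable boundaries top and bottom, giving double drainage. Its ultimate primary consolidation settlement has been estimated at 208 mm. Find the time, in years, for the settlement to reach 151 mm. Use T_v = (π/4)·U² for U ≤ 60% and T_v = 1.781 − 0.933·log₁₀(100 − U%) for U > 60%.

Drainage path length: H_d = H/2 = 4.3 m (double drainage).
U = S(t)/S_ult = 151/208 = 0.726.
U > 60%: T_v = 1.781 − 0.933·log₁₀(100 − 72.596) = 0.43952.
t = T_v·H_d²/c_v = 0.43952×4.3²/3.3 = 2.463 years.

t ≈ 2.46 years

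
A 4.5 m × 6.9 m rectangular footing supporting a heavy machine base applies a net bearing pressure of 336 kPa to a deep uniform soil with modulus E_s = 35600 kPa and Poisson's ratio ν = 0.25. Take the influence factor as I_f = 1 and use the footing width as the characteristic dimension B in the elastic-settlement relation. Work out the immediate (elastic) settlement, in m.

Immediate (elastic) settlement: S_e = q·B·(1−ν²)/E_s · I_f.
S_e = 336 × 4.5 × (1 − 0.25²) / 35600 × 1
    = 336 × 4.5 × 0.9375 / 35600 × 1
    = 0.03982 m

S_e ≈ 0.0398 m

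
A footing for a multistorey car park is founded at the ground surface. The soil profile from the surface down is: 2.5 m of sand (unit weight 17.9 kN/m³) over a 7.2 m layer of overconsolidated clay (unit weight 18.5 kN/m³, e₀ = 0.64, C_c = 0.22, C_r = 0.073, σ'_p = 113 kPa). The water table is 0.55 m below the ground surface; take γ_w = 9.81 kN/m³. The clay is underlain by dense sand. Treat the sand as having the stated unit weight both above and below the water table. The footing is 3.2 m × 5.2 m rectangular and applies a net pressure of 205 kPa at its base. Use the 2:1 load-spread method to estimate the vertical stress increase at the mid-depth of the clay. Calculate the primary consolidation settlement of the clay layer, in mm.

S_c ≈ 62.8 mm

Mid-depth of clay below the ground surface: z = 2.5 + 7.2/2 = 6.1 m.
Total vertical stress at mid-clay: σ_v = 17.9×2.5 + 18.5×3.6 = 111.35 kPa.
Pore pressure: u = 9.81×(6.1 − 0.55) = 54.446 kPa.
Initial effective stress: σ'_0 = σ_v − u = 111.35 − 54.446 = 56.904 kPa.
Stress increase at mid-clay by the 2:1 spreading method:
Δσ = qBL/((B+z)(L+z)) = 205×3.2×5.2/((3.2+6.1)(5.2+6.1)) = 32.46 kPa
Final effective stress: σ'_f = 56.904 + 32.46 = 89.364 kPa.
σ'_f = 89.364 ≤ σ'_p = 113 kPa, so the clay remains overconsolidated and only the recompression index applies:
S_c = C_r·H/(1+e₀)·log₁₀(σ'_f/σ'_0) = 0.073×7.2/1.64×log₁₀(89.364/56.904)
    = 0.32048 × 0.19602 = 0.06282 m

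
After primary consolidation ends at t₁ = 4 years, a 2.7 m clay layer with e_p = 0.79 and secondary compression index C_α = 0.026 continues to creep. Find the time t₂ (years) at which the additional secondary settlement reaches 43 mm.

S_s = C_α·H/(1+e_p)·log₁₀(t₂/t₁) ⇒ log₁₀(t₂/t₁) = S_s·(1+e_p)/(C_α·H).
log₁₀(t₂/t₁) = 0.043 × (1+0.79) / (0.026×2.7) = 1.096
t₂ = t₁ × 10^1.096 = 4 × 12.49 = 49.95 years

t₂ ≈ 49.9 years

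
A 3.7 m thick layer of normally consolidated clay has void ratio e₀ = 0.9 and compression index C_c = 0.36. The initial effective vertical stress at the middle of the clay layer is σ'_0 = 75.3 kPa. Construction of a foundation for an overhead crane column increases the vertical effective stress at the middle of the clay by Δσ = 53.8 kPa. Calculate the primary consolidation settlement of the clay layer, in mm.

Final effective stress: σ'_f = σ'_0 + Δσ = 75.3 + 53.8 = 129.1 kPa.
Normally consolidated clay, so the full stress increment lies on the virgin compression line:
S_c = C_c·H/(1+e₀)·log₁₀(σ'_f/σ'_0) = 0.36×3.7/(1+0.9)×log₁₀(129.1/75.3)
    = 0.70105 × 0.23413 = 0.1641 m

S_c ≈ 164 mm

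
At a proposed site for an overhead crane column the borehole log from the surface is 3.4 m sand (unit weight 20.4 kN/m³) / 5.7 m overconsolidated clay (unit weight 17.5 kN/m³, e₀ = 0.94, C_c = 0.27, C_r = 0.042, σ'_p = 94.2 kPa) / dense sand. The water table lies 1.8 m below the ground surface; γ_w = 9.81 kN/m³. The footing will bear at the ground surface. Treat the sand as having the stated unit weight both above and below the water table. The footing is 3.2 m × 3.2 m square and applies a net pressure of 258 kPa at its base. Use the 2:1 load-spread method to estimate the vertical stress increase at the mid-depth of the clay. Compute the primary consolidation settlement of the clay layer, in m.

S_c ≈ 0.0497 m

Mid-depth of clay below the ground surface: z = 3.4 + 5.7/2 = 6.25 m.
Total vertical stress at mid-clay: σ_v = 20.4×3.4 + 17.5×2.85 = 119.23 kPa.
Pore pressure: u = 9.81×(6.25 − 1.8) = 43.655 kPa.
Initial effective stress: σ'_0 = σ_v − u = 119.23 − 43.655 = 75.575 kPa.
Stress increase at mid-clay by the 2:1 spreading method:
Δσ = qBL/((B+z)(L+z)) = 258×3.2×3.2/((3.2+6.25)(3.2+6.25)) = 29.584 kPa
Final effective stress: σ'_f = 75.575 + 29.584 = 105.16 kPa.
σ'_f = 105.16 > σ'_p = 94.2 kPa, so the stress path crosses the preconsolidation pressure — recompression up to σ'_p, then virgin compression beyond:
S_c = H/(1+e₀)·[C_r·log₁₀(σ'_p/σ'_0) + C_c·log₁₀(σ'_f/σ'_p)]
    = 5.7/1.94 × [0.042×log₁₀(94.2/75.575) + 0.27×log₁₀(105.16/94.2)]
    = 2.9381 × [0.0040183 + 0.012906] = 0.04973 m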